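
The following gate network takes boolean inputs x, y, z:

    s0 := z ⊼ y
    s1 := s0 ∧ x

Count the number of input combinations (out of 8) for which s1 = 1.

3

s1 = s0 ∧ x must be 1, so both s0 = 1 and x = 1.
s0 = z ⊼ y must be 1, so at least one of z, y is 0.
Satisfying assignments:
  x=1, y=0, z=0
  x=1, y=0, z=1
  x=1, y=1, z=0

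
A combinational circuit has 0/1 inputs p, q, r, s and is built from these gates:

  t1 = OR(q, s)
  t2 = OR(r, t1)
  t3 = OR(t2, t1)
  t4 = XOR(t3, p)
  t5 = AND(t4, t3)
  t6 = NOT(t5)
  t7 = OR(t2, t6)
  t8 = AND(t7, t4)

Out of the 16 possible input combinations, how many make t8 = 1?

t8 = AND(t7, t4) must be 1, so both t7 = 1 and t4 = 1.
t7 = OR(t2, t6) must be 1, so at least one of t2, t6 is 1.
Enumerating the 16 input combinations, 8 give t8 = 1 and 8 give t8 = 0.

8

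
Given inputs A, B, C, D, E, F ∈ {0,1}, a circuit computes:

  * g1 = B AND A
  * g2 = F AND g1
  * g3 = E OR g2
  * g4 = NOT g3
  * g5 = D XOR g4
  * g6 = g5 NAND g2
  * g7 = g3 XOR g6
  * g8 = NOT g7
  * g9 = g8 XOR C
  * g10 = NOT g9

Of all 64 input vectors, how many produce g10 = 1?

32

g10 = NOT g9 must be 1, so g9 = 0.
g9 = g8 XOR C must be 0, so g8 and C are equal.
Enumerating the 64 input combinations, 32 give g10 = 1 and 32 give g10 = 0.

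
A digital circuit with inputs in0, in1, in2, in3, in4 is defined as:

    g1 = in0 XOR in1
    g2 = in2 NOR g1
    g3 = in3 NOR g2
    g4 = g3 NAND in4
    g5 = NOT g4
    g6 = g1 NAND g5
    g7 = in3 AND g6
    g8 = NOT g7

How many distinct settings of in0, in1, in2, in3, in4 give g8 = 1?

g8 = NOT g7 must be 1, so g7 = 0.
g7 = in3 AND g6 must be 0, so at least one of in3, g6 is 0.
Enumerating the 32 input combinations, 16 give g8 = 1 and 16 give g8 = 0.

16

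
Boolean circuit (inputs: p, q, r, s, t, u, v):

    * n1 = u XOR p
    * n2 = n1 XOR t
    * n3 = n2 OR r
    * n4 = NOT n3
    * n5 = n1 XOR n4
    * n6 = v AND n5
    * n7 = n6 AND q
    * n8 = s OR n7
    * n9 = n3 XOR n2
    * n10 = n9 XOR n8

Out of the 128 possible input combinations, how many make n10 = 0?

60

n10 = n9 XOR n8 must be 0, so n9 and n8 are equal.
Enumerating the 128 input combinations, 60 give n10 = 0 and 68 give n10 = 1.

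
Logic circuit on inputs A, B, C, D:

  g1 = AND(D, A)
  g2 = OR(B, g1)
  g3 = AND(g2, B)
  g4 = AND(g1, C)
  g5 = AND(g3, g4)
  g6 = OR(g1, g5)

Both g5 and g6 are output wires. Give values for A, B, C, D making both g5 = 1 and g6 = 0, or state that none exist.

no solution exists

Across all 16 input combinations, none give both g5 = 1 and g6 = 0.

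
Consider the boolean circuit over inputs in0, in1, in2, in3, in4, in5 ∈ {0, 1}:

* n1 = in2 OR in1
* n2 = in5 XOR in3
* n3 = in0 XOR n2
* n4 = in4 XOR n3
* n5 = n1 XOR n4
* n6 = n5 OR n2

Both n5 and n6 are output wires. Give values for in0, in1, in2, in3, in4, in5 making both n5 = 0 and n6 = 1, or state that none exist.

Check with in0=0, in1=1, in2=1, in3=0, in4=0, in5=1:
n1 = in2 OR in1 = 1 OR 1 = 1
n2 = in5 XOR in3 = 1 XOR 0 = 1
n3 = in0 XOR n2 = 0 XOR 1 = 1
n4 = in4 XOR n3 = 0 XOR 1 = 1
n5 = n1 XOR n4 = 1 XOR 1 = 0
n6 = n5 OR n2 = 0 OR 1 = 1
So n5 = 0 and n6 = 1.

in0=0, in1=1, in2=1, in3=0, in4=0, in5=1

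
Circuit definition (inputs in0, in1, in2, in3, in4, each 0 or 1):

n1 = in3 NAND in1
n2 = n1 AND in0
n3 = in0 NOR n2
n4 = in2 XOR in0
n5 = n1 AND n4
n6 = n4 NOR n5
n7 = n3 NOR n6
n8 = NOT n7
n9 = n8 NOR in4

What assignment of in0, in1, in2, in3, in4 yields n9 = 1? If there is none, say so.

in0=1, in1=0, in2=0, in3=1, in4=0

n9 = n8 NOR in4 must be 1, so both n8 = 0 and in4 = 0.
n8 = NOT n7 must be 0, so n7 = 1.
Check with in0=1, in1=0, in2=0, in3=1, in4=0:
n1 = in3 NAND in1 = 1 NAND 0 = 1
n2 = n1 AND in0 = 1 AND 1 = 1
n3 = in0 NOR n2 = 1 NOR 1 = 0
n4 = in2 XOR in0 = 0 XOR 1 = 1
n5 = n1 AND n4 = 1 AND 1 = 1
n6 = n4 NOR n5 = 1 NOR 1 = 0
n7 = n3 NOR n6 = 0 NOR 0 = 1
n8 = NOT n7 = NOT 1 = 0
n9 = n8 NOR in4 = 0 NOR 0 = 1
So n9 = 1 as required.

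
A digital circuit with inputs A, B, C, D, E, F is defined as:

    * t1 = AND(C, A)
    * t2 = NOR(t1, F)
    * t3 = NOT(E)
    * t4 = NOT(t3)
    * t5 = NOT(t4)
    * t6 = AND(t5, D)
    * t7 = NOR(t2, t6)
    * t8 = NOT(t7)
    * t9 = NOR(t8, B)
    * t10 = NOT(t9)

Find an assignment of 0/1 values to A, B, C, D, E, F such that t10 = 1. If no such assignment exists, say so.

Check with A=1 B=1 C=1 D=1 E=0 F=0:
t1 = AND(C, A) = AND(1, 1) = 1
t2 = NOR(t1, F) = NOR(1, 0) = 0
t3 = NOT(E) = NOT 0 = 1
t4 = NOT(t3) = NOT 1 = 0
t5 = NOT(t4) = NOT 0 = 1
t6 = AND(t5, D) = AND(1, 1) = 1
t7 = NOR(t2, t6) = NOR(0, 1) = 0
t8 = NOT(t7) = NOT 0 = 1
t9 = NOR(t8, B) = NOR(1, 1) = 0
t10 = NOT(t9) = NOT 0 = 1
So t10 = 1 as required.

A=1 B=1 C=1 D=1 E=0 F=0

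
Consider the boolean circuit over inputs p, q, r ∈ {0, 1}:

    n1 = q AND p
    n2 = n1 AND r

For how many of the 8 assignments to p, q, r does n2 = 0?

7

n2 = n1 AND r must be 0, so at least one of n1, r is 0.
Enumerating the 8 input combinations, 7 give n2 = 0 and 1 give n2 = 1.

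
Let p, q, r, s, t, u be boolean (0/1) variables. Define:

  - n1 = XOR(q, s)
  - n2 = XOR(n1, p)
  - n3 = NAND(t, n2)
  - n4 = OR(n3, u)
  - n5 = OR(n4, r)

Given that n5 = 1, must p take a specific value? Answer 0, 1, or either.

either

Both values of p occur among assignments with n5 = 1:
  p=0: p=0, q=0, r=0, s=0, t=0, u=0
  p=1: p=1, q=0, r=0, s=0, t=0, u=0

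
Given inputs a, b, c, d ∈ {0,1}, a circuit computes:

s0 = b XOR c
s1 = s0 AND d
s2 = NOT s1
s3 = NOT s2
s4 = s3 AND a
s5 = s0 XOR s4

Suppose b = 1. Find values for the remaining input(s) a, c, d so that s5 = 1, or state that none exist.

a=0 c=0 d=0

s5 = s0 XOR s4 must be 1, so s0 and s4 differ.
Check with b = 1 and a=0, c=0, d=0:
s0 = b XOR c = 1 XOR 0 = 1
s1 = s0 AND d = 1 AND 0 = 0
s2 = NOT s1 = NOT 0 = 1
s3 = NOT s2 = NOT 1 = 0
s4 = s3 AND a = 0 AND 0 = 0
s5 = s0 XOR s4 = 1 XOR 0 = 1
So s5 = 1.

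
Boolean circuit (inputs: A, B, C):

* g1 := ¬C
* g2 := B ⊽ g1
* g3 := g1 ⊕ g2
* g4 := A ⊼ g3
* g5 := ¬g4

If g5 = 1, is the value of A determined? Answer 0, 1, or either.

g5 = ¬g4 must be 1, so g4 = 0.
g4 = A ⊼ g3 must be 0, so both A = 1 and g3 = 1.
Every assignment with g5 = 1 has A = 1; there are 3 such assignment(s).
  A=1, B=0, C=0
  A=1, B=0, C=1
  A=1, B=1, C=0

1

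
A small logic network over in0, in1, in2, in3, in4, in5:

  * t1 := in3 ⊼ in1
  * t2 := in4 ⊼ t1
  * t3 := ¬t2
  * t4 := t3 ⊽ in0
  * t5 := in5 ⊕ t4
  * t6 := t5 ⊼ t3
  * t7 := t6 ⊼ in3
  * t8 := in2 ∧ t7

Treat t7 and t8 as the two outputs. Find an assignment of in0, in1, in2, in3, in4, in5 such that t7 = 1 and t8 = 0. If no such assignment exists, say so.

in0=1 in1=0 in2=0 in3=0 in4=1 in5=1

Check with in0=1 in1=0 in2=0 in3=0 in4=1 in5=1:
t1 = in3 ⊼ in1 = 0 ⊼ 0 = 1
t2 = in4 ⊼ t1 = 1 ⊼ 1 = 0
t3 = ¬t2 = ¬0 = 1
t4 = t3 ⊽ in0 = 1 ⊽ 1 = 0
t5 = in5 ⊕ t4 = 1 ⊕ 0 = 1
t6 = t5 ⊼ t3 = 1 ⊼ 1 = 0
t7 = t6 ⊼ in3 = 0 ⊼ 0 = 1
t8 = in2 ∧ t7 = 0 ∧ 1 = 0
So t7 = 1 and t8 = 0.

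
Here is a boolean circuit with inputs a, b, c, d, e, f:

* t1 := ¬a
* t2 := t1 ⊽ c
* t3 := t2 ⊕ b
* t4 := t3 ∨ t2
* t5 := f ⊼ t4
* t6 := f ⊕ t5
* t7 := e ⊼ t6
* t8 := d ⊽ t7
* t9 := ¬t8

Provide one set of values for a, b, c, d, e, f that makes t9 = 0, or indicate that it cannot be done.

a=0, b=1, c=1, d=0, e=1, f=0

t9 = ¬t8 must be 0, so t8 = 1.
Check with a=0, b=1, c=1, d=0, e=1, f=0:
t1 = ¬a = ¬0 = 1
t2 = t1 ⊽ c = 1 ⊽ 1 = 0
t3 = t2 ⊕ b = 0 ⊕ 1 = 1
t4 = t3 ∨ t2 = 1 ∨ 0 = 1
t5 = f ⊼ t4 = 0 ⊼ 1 = 1
t6 = f ⊕ t5 = 0 ⊕ 1 = 1
t7 = e ⊼ t6 = 1 ⊼ 1 = 0
t8 = d ⊽ t7 = 0 ⊽ 0 = 1
t9 = ¬t8 = ¬1 = 0
So t9 = 0 as required.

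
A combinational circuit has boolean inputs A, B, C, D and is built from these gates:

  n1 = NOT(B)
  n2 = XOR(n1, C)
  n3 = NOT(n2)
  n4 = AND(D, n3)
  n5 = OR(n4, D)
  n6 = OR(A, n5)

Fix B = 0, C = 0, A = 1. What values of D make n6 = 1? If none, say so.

D=1

Check with B = 0, C = 0, A = 1 and D=1:
n1 = NOT(B) = NOT 0 = 1
n2 = XOR(n1, C) = XOR(1, 0) = 1
n3 = NOT(n2) = NOT 1 = 0
n4 = AND(D, n3) = AND(1, 0) = 0
n5 = OR(n4, D) = OR(0, 1) = 1
n6 = OR(A, n5) = OR(1, 1) = 1
So n6 = 1.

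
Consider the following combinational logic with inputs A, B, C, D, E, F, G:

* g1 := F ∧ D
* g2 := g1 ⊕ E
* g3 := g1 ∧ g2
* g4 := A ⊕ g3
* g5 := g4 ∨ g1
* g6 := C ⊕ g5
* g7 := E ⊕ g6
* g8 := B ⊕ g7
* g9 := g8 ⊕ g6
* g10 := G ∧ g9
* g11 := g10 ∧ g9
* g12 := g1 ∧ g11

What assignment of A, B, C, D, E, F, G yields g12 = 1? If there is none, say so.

A=1 B=1 C=0 D=1 E=0 F=1 G=1

g12 = g1 ∧ g11 must be 1, so both g1 = 1 and g11 = 1.
Check with A=1 B=1 C=0 D=1 E=0 F=1 G=1:
g1 = F ∧ D = 1 ∧ 1 = 1
g2 = g1 ⊕ E = 1 ⊕ 0 = 1
g3 = g1 ∧ g2 = 1 ∧ 1 = 1
g4 = A ⊕ g3 = 1 ⊕ 1 = 0
g5 = g4 ∨ g1 = 0 ∨ 1 = 1
g6 = C ⊕ g5 = 0 ⊕ 1 = 1
g7 = E ⊕ g6 = 0 ⊕ 1 = 1
g8 = B ⊕ g7 = 1 ⊕ 1 = 0
g9 = g8 ⊕ g6 = 0 ⊕ 1 = 1
g10 = G ∧ g9 = 1 ∧ 1 = 1
g11 = g10 ∧ g9 = 1 ∧ 1 = 1
g12 = g1 ∧ g11 = 1 ∧ 1 = 1
So g12 = 1 as required.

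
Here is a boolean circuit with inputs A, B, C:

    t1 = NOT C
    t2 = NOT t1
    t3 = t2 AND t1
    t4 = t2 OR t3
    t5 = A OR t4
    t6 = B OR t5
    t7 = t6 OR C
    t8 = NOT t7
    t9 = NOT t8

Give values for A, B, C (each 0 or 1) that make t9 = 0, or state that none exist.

Check with A=0, B=0, C=0:
t1 = NOT C = NOT 0 = 1
t2 = NOT t1 = NOT 1 = 0
t3 = t2 AND t1 = 0 AND 1 = 0
t4 = t2 OR t3 = 0 OR 0 = 0
t5 = A OR t4 = 0 OR 0 = 0
t6 = B OR t5 = 0 OR 0 = 0
t7 = t6 OR C = 0 OR 0 = 0
t8 = NOT t7 = NOT 0 = 1
t9 = NOT t8 = NOT 1 = 0
So t9 = 0 as required.

A=0, B=0, C=0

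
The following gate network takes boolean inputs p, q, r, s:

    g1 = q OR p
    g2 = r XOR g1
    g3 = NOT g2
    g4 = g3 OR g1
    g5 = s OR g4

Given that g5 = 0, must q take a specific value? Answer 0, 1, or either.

0

g5 = s OR g4 must be 0, so both s = 0 and g4 = 0.
Every assignment with g5 = 0 has q = 0; there are 1 such assignment(s).
  p=0, q=0, r=1, s=0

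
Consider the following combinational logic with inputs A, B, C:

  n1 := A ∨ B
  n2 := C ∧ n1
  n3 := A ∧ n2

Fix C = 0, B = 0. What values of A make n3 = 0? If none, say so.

A=0

n3 = A ∧ n2 must be 0, so at least one of A, n2 is 0.
Check with C = 0, B = 0 and A=0:
n1 = A ∨ B = 0 ∨ 0 = 0
n2 = C ∧ n1 = 0 ∧ 0 = 0
n3 = A ∧ n2 = 0 ∧ 0 = 0
So n3 = 0.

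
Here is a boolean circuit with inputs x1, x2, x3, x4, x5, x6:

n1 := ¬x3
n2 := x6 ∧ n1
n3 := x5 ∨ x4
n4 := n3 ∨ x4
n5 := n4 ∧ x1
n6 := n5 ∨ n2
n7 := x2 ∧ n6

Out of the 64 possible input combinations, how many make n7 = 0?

n7 = x2 ∧ n6 must be 0, so at least one of x2, n6 is 0.
Enumerating the 64 input combinations, 47 give n7 = 0 and 17 give n7 = 1.

47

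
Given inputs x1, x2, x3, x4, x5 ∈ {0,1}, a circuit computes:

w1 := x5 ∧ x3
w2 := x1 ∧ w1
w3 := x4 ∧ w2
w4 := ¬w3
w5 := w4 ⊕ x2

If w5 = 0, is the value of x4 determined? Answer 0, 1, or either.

either

Both values of x4 occur among assignments with w5 = 0:
  x4=0: x1=0, x2=1, x3=0, x4=0, x5=0
  x4=1: x1=0, x2=1, x3=0, x4=1, x5=0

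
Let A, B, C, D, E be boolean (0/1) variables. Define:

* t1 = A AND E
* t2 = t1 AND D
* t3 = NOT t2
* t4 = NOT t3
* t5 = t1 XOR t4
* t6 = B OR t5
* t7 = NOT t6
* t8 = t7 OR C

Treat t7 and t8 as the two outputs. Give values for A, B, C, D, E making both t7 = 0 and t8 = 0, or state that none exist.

Check with A=1, B=1, C=0, D=0, E=1:
t1 = A AND E = 1 AND 1 = 1
t2 = t1 AND D = 1 AND 0 = 0
t3 = NOT t2 = NOT 0 = 1
t4 = NOT t3 = NOT 1 = 0
t5 = t1 XOR t4 = 1 XOR 0 = 1
t6 = B OR t5 = 1 OR 1 = 1
t7 = NOT t6 = NOT 1 = 0
t8 = t7 OR C = 0 OR 0 = 0
So t7 = 0 and t8 = 0.

A=1, B=1, C=0, D=0, E=1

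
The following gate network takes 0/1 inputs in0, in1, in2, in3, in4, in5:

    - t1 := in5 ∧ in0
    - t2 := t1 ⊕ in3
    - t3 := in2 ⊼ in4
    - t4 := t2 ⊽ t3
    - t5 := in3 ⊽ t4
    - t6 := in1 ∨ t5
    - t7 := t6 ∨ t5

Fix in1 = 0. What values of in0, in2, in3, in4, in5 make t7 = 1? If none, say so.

t7 = t6 ∨ t5 must be 1, so at least one of t6, t5 is 1.
Check with in1 = 0 and in0=1, in2=1, in3=0, in4=1, in5=1:
t1 = in5 ∧ in0 = 1 ∧ 1 = 1
t2 = t1 ⊕ in3 = 1 ⊕ 0 = 1
t3 = in2 ⊼ in4 = 1 ⊼ 1 = 0
t4 = t2 ⊽ t3 = 1 ⊽ 0 = 0
t5 = in3 ⊽ t4 = 0 ⊽ 0 = 1
t6 = in1 ∨ t5 = 0 ∨ 1 = 1
t7 = t6 ∨ t5 = 1 ∨ 1 = 1
So t7 = 1.

in0=1 in2=1 in3=0 in4=1 in5=1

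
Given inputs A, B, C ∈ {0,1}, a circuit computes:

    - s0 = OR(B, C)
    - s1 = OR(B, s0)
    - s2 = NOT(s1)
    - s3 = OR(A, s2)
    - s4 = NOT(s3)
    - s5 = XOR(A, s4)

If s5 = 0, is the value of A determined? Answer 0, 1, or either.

0

s5 = XOR(A, s4) must be 0, so A and s4 are equal.
Every assignment with s5 = 0 has A = 0; there are 1 such assignment(s).
  A=0, B=0, C=0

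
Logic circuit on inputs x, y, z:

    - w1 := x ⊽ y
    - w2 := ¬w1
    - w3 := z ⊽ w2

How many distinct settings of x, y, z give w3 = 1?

w3 = z ⊽ w2 must be 1, so both z = 0 and w2 = 0.
w2 = ¬w1 must be 0, so w1 = 1.
Satisfying assignments:
  x=0, y=0, z=0

1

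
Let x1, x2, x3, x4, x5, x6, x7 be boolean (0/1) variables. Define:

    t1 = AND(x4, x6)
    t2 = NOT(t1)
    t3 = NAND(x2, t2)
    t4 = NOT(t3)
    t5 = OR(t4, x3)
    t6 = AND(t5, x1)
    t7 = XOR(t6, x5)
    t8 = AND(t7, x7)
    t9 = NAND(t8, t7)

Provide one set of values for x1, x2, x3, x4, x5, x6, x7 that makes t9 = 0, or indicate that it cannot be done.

x1=1 x2=1 x3=1 x4=0 x5=0 x6=0 x7=1

Check with x1=1 x2=1 x3=1 x4=0 x5=0 x6=0 x7=1:
t1 = AND(x4, x6) = AND(0, 0) = 0
t2 = NOT(t1) = NOT 0 = 1
t3 = NAND(x2, t2) = NAND(1, 1) = 0
t4 = NOT(t3) = NOT 0 = 1
t5 = OR(t4, x3) = OR(1, 1) = 1
t6 = AND(t5, x1) = AND(1, 1) = 1
t7 = XOR(t6, x5) = XOR(1, 0) = 1
t8 = AND(t7, x7) = AND(1, 1) = 1
t9 = NAND(t8, t7) = NAND(1, 1) = 0
So t9 = 0 as required.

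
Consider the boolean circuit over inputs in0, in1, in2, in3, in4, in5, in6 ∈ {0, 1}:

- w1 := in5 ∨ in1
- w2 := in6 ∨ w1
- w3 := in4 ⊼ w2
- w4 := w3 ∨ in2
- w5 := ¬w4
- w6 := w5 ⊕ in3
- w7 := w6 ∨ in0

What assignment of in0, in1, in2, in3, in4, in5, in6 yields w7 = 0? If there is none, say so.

Check with in0=0 in1=0 in2=1 in3=0 in4=1 in5=1 in6=1:
w1 = in5 ∨ in1 = 1 ∨ 0 = 1
w2 = in6 ∨ w1 = 1 ∨ 1 = 1
w3 = in4 ⊼ w2 = 1 ⊼ 1 = 0
w4 = w3 ∨ in2 = 0 ∨ 1 = 1
w5 = ¬w4 = ¬1 = 0
w6 = w5 ⊕ in3 = 0 ⊕ 0 = 0
w7 = w6 ∨ in0 = 0 ∨ 0 = 0
So w7 = 0 as required.

in0=0 in1=0 in2=1 in3=0 in4=1 in5=1 in6=1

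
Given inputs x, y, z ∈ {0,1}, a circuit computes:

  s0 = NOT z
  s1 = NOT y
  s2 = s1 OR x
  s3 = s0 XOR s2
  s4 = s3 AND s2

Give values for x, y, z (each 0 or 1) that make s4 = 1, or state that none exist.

x=1 y=1 z=1

s4 = s3 AND s2 must be 1, so both s3 = 1 and s2 = 1.
s3 = s0 XOR s2 must be 1, so s0 and s2 differ.
s2 = s1 OR x must be 1, so at least one of s1, x is 1.
Check with x=1 y=1 z=1:
s0 = NOT z = NOT 1 = 0
s1 = NOT y = NOT 1 = 0
s2 = s1 OR x = 0 OR 1 = 1
s3 = s0 XOR s2 = 0 XOR 1 = 1
s4 = s3 AND s2 = 1 AND 1 = 1
So s4 = 1 as required.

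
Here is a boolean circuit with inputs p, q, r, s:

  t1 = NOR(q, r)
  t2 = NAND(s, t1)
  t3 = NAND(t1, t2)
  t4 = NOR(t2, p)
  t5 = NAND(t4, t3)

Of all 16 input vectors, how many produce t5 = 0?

1

t5 = NAND(t4, t3) must be 0, so both t4 = 1 and t3 = 1.
t4 = NOR(t2, p) must be 1, so both t2 = 0 and p = 0.
t3 = NAND(t1, t2) must be 1, so at least one of t1, t2 is 0.
Satisfying assignments:
  p=0, q=0, r=0, s=1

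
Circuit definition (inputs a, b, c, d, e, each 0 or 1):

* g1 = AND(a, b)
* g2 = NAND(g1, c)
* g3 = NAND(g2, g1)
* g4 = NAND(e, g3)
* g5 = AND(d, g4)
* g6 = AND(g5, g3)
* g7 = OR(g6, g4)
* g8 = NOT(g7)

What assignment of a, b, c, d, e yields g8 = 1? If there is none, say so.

g8 = NOT(g7) must be 1, so g7 = 0.
g7 = OR(g6, g4) must be 0, so both g6 = 0 and g4 = 0.
g6 = AND(g5, g3) must be 0, so at least one of g5, g3 is 0.
Check with a=0, b=0, c=1, d=0, e=1:
g1 = AND(a, b) = AND(0, 0) = 0
g2 = NAND(g1, c) = NAND(0, 1) = 1
g3 = NAND(g2, g1) = NAND(1, 0) = 1
g4 = NAND(e, g3) = NAND(1, 1) = 0
g5 = AND(d, g4) = AND(0, 0) = 0
g6 = AND(g5, g3) = AND(0, 1) = 0
g7 = OR(g6, g4) = OR(0, 0) = 0
g8 = NOT(g7) = NOT 0 = 1
So g8 = 1 as required.

a=0, b=0, c=1, d=0, e=1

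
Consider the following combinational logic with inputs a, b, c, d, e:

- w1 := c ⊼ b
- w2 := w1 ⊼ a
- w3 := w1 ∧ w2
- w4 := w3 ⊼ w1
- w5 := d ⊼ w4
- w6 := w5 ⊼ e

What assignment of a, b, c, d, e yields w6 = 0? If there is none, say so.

w6 = w5 ⊼ e must be 0, so both w5 = 1 and e = 1.
Check with a=1, b=1, c=1, d=0, e=1:
w1 = c ⊼ b = 1 ⊼ 1 = 0
w2 = w1 ⊼ a = 0 ⊼ 1 = 1
w3 = w1 ∧ w2 = 0 ∧ 1 = 0
w4 = w3 ⊼ w1 = 0 ⊼ 0 = 1
w5 = d ⊼ w4 = 0 ⊼ 1 = 1
w6 = w5 ⊼ e = 1 ⊼ 1 = 0
So w6 = 0 as required.

a=1, b=1, c=1, d=0, e=1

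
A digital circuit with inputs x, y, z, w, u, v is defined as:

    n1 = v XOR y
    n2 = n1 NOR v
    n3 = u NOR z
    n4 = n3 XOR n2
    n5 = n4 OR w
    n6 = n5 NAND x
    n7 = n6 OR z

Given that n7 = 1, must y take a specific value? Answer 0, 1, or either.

either

Both values of y occur among assignments with n7 = 1:
  y=0: x=0, y=0, z=0, w=0, u=0, v=0
  y=1: x=0, y=1, z=0, w=0, u=0, v=0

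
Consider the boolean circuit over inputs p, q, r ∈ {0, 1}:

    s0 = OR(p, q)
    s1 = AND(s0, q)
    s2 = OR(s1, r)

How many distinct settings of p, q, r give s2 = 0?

2

s2 = OR(s1, r) must be 0, so both s1 = 0 and r = 0.
Enumerating the 8 input combinations, 2 give s2 = 0 and 6 give s2 = 1.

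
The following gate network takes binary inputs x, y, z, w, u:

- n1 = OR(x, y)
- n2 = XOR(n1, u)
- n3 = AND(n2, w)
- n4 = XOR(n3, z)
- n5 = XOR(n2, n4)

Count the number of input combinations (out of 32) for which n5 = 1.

16

n5 = XOR(n2, n4) must be 1, so n2 and n4 differ.
Enumerating the 32 input combinations, 16 give n5 = 1 and 16 give n5 = 0.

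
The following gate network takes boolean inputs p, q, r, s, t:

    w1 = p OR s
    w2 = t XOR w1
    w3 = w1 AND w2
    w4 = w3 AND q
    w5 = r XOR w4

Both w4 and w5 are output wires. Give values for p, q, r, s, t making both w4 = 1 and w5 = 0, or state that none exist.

p=1, q=1, r=1, s=0, t=0

Check with p=1, q=1, r=1, s=0, t=0:
w1 = p OR s = 1 OR 0 = 1
w2 = t XOR w1 = 0 XOR 1 = 1
w3 = w1 AND w2 = 1 AND 1 = 1
w4 = w3 AND q = 1 AND 1 = 1
w5 = r XOR w4 = 1 XOR 1 = 0
So w4 = 1 and w5 = 0.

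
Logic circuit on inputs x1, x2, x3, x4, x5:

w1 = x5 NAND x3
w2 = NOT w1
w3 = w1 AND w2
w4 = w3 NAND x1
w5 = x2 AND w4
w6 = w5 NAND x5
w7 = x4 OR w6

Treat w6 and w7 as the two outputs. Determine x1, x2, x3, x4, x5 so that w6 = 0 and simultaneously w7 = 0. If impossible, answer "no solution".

Check with x1=0, x2=1, x3=0, x4=0, x5=1:
w1 = x5 NAND x3 = 1 NAND 0 = 1
w2 = NOT w1 = NOT 1 = 0
w3 = w1 AND w2 = 1 AND 0 = 0
w4 = w3 NAND x1 = 0 NAND 0 = 1
w5 = x2 AND w4 = 1 AND 1 = 1
w6 = w5 NAND x5 = 1 NAND 1 = 0
w7 = x4 OR w6 = 0 OR 0 = 0
So w6 = 0 and w7 = 0.

x1=0, x2=1, x3=0, x4=0, x5=1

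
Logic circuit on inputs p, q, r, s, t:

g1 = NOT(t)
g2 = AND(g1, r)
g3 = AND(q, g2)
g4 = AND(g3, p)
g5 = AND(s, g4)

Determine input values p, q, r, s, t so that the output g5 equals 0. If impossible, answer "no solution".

g5 = AND(s, g4) must be 0, so at least one of s, g4 is 0.
Check with p=1, q=1, r=1, s=0, t=1:
g1 = NOT(t) = NOT 1 = 0
g2 = AND(g1, r) = AND(0, 1) = 0
g3 = AND(q, g2) = AND(1, 0) = 0
g4 = AND(g3, p) = AND(0, 1) = 0
g5 = AND(s, g4) = AND(0, 0) = 0
So g5 = 0 as required.

p=1, q=1, r=1, s=0, t=1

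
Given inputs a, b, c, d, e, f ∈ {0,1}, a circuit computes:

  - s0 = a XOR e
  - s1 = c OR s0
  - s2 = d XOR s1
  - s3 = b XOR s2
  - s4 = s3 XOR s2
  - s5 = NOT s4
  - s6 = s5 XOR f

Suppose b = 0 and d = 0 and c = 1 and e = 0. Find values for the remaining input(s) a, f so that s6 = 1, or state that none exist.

a=1 f=0

Check with b = 0 and d = 0 and c = 1 and e = 0 and a=1, f=0:
s0 = a XOR e = 1 XOR 0 = 1
s1 = c OR s0 = 1 OR 1 = 1
s2 = d XOR s1 = 0 XOR 1 = 1
s3 = b XOR s2 = 0 XOR 1 = 1
s4 = s3 XOR s2 = 1 XOR 1 = 0
s5 = NOT s4 = NOT 0 = 1
s6 = s5 XOR f = 1 XOR 0 = 1
So s6 = 1.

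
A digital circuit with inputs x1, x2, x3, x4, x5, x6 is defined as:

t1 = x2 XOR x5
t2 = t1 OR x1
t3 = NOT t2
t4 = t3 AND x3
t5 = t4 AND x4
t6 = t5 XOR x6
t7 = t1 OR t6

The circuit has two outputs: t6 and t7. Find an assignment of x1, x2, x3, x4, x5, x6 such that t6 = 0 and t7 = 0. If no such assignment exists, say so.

Check with x1=1, x2=0, x3=0, x4=1, x5=0, x6=0:
t1 = x2 XOR x5 = 0 XOR 0 = 0
t2 = t1 OR x1 = 0 OR 1 = 1
t3 = NOT t2 = NOT 1 = 0
t4 = t3 AND x3 = 0 AND 0 = 0
t5 = t4 AND x4 = 0 AND 1 = 0
t6 = t5 XOR x6 = 0 XOR 0 = 0
t7 = t1 OR t6 = 0 OR 0 = 0
So t6 = 0 and t7 = 0.

x1=1, x2=0, x3=0, x4=1, x5=0, x6=0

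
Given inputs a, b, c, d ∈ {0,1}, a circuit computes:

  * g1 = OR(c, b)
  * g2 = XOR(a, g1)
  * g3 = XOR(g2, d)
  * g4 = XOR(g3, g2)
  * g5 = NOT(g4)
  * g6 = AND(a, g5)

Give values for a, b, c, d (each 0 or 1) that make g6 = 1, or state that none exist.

a=1, b=0, c=0, d=0

Check with a=1, b=0, c=0, d=0:
g1 = OR(c, b) = OR(0, 0) = 0
g2 = XOR(a, g1) = XOR(1, 0) = 1
g3 = XOR(g2, d) = XOR(1, 0) = 1
g4 = XOR(g3, g2) = XOR(1, 1) = 0
g5 = NOT(g4) = NOT 0 = 1
g6 = AND(a, g5) = AND(1, 1) = 1
So g6 = 1 as required.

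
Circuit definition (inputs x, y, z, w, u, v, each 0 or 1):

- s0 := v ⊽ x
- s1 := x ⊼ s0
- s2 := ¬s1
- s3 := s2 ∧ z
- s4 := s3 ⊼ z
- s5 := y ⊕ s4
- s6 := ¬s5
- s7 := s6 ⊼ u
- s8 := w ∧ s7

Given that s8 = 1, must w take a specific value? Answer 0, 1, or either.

s8 = w ∧ s7 must be 1, so both w = 1 and s7 = 1.
s7 = s6 ⊼ u must be 1, so at least one of s6, u is 0.
Every assignment with s8 = 1 has w = 1; there are 24 such assignment(s).

1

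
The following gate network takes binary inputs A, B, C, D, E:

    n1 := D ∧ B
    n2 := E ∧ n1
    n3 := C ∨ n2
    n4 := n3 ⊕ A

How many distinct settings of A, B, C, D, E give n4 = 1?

n4 = n3 ⊕ A must be 1, so n3 and A differ.
Enumerating the 32 input combinations, 16 give n4 = 1 and 16 give n4 = 0.

16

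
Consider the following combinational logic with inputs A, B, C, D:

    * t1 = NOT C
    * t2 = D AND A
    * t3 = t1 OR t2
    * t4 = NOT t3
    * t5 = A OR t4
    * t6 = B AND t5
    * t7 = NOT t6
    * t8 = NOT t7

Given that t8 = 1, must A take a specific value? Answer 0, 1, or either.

either

Both values of A occur among assignments with t8 = 1:
  A=0: A=0, B=1, C=1, D=0
  A=1: A=1, B=1, C=0, D=0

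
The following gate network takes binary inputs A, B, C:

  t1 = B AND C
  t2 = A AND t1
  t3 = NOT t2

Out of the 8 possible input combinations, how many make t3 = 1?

t3 = NOT t2 must be 1, so t2 = 0.
t2 = A AND t1 must be 0, so at least one of A, t1 is 0.
Enumerating the 8 input combinations, 7 give t3 = 1 and 1 give t3 = 0.

7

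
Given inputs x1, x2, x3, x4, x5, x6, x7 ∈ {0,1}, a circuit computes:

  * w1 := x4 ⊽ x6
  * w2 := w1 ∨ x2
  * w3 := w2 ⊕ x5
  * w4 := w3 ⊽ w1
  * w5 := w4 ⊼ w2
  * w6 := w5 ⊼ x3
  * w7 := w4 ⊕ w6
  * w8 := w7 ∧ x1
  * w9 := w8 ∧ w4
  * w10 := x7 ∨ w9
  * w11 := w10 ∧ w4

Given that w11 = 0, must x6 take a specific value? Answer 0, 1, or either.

Both values of x6 occur among assignments with w11 = 0:
  x6=0: x1=0, x2=0, x3=0, x4=0, x5=0, x6=0, x7=0
  x6=1: x1=0, x2=0, x3=0, x4=0, x5=0, x6=1, x7=0

either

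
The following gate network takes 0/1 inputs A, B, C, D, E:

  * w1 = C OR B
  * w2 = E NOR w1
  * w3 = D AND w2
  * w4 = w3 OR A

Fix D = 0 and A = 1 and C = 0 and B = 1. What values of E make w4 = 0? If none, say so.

With D = 0 and A = 1 and C = 0 and B = 1 fixed, none of the 2 settings of E give w4 = 0.
For example, with E=0:
w1 = C OR B = 0 OR 1 = 1
w2 = E NOR w1 = 0 NOR 1 = 0
w3 = D AND w2 = 0 AND 0 = 0
w4 = w3 OR A = 0 OR 1 = 1
giving w4 = 1 ≠ 0.

no solution exists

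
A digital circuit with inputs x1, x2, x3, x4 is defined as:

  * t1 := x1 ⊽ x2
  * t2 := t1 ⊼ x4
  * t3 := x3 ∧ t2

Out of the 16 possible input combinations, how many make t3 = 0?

9

t3 = x3 ∧ t2 must be 0, so at least one of x3, t2 is 0.
Enumerating the 16 input combinations, 9 give t3 = 0 and 7 give t3 = 1.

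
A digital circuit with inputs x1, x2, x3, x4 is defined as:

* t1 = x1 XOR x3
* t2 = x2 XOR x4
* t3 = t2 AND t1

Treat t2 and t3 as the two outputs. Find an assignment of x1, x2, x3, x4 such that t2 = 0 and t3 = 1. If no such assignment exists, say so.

no solution exists

Across all 16 input combinations, none give both t2 = 0 and t3 = 1.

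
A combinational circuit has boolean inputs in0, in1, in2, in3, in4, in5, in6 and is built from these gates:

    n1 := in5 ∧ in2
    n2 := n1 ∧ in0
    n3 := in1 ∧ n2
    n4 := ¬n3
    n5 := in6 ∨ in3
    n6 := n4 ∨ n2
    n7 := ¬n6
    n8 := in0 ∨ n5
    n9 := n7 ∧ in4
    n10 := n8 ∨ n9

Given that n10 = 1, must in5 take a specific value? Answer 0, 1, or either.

Both values of in5 occur among assignments with n10 = 1:
  in5=0: in0=0, in1=0, in2=0, in3=0, in4=0, in5=0, in6=1
  in5=1: in0=0, in1=0, in2=0, in3=0, in4=0, in5=1, in6=1

either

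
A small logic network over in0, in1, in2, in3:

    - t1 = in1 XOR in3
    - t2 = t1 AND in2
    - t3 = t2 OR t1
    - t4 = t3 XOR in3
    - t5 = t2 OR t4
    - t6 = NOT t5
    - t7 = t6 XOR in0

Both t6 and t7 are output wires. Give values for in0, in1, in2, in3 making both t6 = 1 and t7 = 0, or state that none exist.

Check with in0=1 in1=0 in2=0 in3=0:
t1 = in1 XOR in3 = 0 XOR 0 = 0
t2 = t1 AND in2 = 0 AND 0 = 0
t3 = t2 OR t1 = 0 OR 0 = 0
t4 = t3 XOR in3 = 0 XOR 0 = 0
t5 = t2 OR t4 = 0 OR 0 = 0
t6 = NOT t5 = NOT 0 = 1
t7 = t6 XOR in0 = 1 XOR 1 = 0
So t6 = 1 and t7 = 0.

in0=1 in1=0 in2=0 in3=0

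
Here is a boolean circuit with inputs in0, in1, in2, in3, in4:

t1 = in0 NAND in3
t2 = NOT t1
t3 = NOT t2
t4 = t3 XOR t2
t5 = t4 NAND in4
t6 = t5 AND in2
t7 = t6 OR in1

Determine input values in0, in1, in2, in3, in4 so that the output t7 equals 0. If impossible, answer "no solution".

Check with in0=1, in1=0, in2=0, in3=0, in4=0:
t1 = in0 NAND in3 = 1 NAND 0 = 1
t2 = NOT t1 = NOT 1 = 0
t3 = NOT t2 = NOT 0 = 1
t4 = t3 XOR t2 = 1 XOR 0 = 1
t5 = t4 NAND in4 = 1 NAND 0 = 1
t6 = t5 AND in2 = 1 AND 0 = 0
t7 = t6 OR in1 = 0 OR 0 = 0
So t7 = 0 as required.

in0=1, in1=0, in2=0, in3=0, in4=0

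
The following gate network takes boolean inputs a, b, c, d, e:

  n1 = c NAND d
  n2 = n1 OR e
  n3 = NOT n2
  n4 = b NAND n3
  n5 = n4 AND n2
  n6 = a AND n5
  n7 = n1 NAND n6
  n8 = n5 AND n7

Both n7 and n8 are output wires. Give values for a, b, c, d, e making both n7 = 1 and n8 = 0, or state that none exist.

a=0 b=1 c=1 d=1 e=0

Check with a=0 b=1 c=1 d=1 e=0:
n1 = c NAND d = 1 NAND 1 = 0
n2 = n1 OR e = 0 OR 0 = 0
n3 = NOT n2 = NOT 0 = 1
n4 = b NAND n3 = 1 NAND 1 = 0
n5 = n4 AND n2 = 0 AND 0 = 0
n6 = a AND n5 = 0 AND 0 = 0
n7 = n1 NAND n6 = 0 NAND 0 = 1
n8 = n5 AND n7 = 0 AND 1 = 0
So n7 = 1 and n8 = 0.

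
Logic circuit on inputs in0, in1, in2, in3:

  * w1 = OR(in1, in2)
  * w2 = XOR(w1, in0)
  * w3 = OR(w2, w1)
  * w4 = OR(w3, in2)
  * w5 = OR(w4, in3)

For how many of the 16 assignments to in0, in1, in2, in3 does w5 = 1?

w5 = OR(w4, in3) must be 1, so at least one of w4, in3 is 1.
Enumerating the 16 input combinations, 15 give w5 = 1 and 1 give w5 = 0.

15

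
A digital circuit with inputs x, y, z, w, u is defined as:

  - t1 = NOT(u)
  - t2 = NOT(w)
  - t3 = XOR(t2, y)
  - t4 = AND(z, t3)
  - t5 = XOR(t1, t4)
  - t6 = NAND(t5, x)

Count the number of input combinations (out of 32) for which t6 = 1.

t6 = NAND(t5, x) must be 1, so at least one of t5, x is 0.
Enumerating the 32 input combinations, 24 give t6 = 1 and 8 give t6 = 0.

24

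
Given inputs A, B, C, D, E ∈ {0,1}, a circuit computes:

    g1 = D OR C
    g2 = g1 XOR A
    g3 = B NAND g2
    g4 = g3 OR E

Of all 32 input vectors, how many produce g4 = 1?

g4 = g3 OR E must be 1, so at least one of g3, E is 1.
Enumerating the 32 input combinations, 28 give g4 = 1 and 4 give g4 = 0.

28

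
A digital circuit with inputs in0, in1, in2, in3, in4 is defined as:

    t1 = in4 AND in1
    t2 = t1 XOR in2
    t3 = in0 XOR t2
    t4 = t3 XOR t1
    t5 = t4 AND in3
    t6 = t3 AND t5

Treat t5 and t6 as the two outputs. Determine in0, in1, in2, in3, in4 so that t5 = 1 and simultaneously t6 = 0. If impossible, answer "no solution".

Check with in0=0, in1=1, in2=1, in3=1, in4=1:
t1 = in4 AND in1 = 1 AND 1 = 1
t2 = t1 XOR in2 = 1 XOR 1 = 0
t3 = in0 XOR t2 = 0 XOR 0 = 0
t4 = t3 XOR t1 = 0 XOR 1 = 1
t5 = t4 AND in3 = 1 AND 1 = 1
t6 = t3 AND t5 = 0 AND 1 = 0
So t5 = 1 and t6 = 0.

in0=0, in1=1, in2=1, in3=1, in4=1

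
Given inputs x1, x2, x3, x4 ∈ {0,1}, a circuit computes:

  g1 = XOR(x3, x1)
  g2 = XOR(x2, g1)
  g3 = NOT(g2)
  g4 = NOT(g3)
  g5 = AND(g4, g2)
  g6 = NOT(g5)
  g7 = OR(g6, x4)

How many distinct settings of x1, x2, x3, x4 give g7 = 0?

4

g7 = OR(g6, x4) must be 0, so both g6 = 0 and x4 = 0.
Satisfying assignments:
  x1=0, x2=0, x3=1, x4=0
  x1=0, x2=1, x3=0, x4=0
  x1=1, x2=0, x3=0, x4=0
  x1=1, x2=1, x3=1, x4=0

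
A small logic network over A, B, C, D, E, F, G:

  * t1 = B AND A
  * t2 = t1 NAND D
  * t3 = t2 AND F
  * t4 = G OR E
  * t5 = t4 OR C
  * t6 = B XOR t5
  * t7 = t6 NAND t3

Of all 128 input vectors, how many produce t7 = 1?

t7 = t6 NAND t3 must be 1, so at least one of t6, t3 is 0.
Enumerating the 128 input combinations, 97 give t7 = 1 and 31 give t7 = 0.

97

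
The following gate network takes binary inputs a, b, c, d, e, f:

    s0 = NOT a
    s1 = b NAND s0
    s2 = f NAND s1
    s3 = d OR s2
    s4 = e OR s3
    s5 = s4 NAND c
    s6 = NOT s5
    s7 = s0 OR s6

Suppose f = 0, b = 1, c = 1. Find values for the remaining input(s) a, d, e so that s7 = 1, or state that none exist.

a=0, d=1, e=1

s7 = s0 OR s6 must be 1, so at least one of s0, s6 is 1.
Check with f = 0, b = 1, c = 1 and a=0, d=1, e=1:
s0 = NOT a = NOT 0 = 1
s1 = b NAND s0 = 1 NAND 1 = 0
s2 = f NAND s1 = 0 NAND 0 = 1
s3 = d OR s2 = 1 OR 1 = 1
s4 = e OR s3 = 1 OR 1 = 1
s5 = s4 NAND c = 1 NAND 1 = 0
s6 = NOT s5 = NOT 0 = 1
s7 = s0 OR s6 = 1 OR 1 = 1
So s7 = 1.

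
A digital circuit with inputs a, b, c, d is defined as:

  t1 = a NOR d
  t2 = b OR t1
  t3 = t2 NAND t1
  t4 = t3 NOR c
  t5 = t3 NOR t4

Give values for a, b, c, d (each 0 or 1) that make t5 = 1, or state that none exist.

a=0, b=0, c=1, d=0

t5 = t3 NOR t4 must be 1, so both t3 = 0 and t4 = 0.
t3 = t2 NAND t1 must be 0, so both t2 = 1 and t1 = 1.
Check with a=0, b=0, c=1, d=0:
t1 = a NOR d = 0 NOR 0 = 1
t2 = b OR t1 = 0 OR 1 = 1
t3 = t2 NAND t1 = 1 NAND 1 = 0
t4 = t3 NOR c = 0 NOR 1 = 0
t5 = t3 NOR t4 = 0 NOR 0 = 1
So t5 = 1 as required.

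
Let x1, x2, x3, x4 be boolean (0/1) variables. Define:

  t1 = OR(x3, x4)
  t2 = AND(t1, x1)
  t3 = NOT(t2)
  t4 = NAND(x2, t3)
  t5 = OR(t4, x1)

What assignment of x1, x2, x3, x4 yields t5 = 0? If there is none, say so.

t5 = OR(t4, x1) must be 0, so both t4 = 0 and x1 = 0.
Check with x1=0, x2=1, x3=1, x4=1:
t1 = OR(x3, x4) = OR(1, 1) = 1
t2 = AND(t1, x1) = AND(1, 0) = 0
t3 = NOT(t2) = NOT 0 = 1
t4 = NAND(x2, t3) = NAND(1, 1) = 0
t5 = OR(t4, x1) = OR(0, 0) = 0
So t5 = 0 as required.

x1=0, x2=1, x3=1, x4=1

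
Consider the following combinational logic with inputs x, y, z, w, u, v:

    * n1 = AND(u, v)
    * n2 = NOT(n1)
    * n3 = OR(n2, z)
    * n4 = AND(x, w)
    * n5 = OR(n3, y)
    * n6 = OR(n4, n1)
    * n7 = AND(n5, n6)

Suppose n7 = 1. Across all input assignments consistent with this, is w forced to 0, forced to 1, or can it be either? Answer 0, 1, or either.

either

Both values of w occur among assignments with n7 = 1:
  w=0: x=0, y=0, z=1, w=0, u=1, v=1
  w=1: x=0, y=0, z=1, w=1, u=1, v=1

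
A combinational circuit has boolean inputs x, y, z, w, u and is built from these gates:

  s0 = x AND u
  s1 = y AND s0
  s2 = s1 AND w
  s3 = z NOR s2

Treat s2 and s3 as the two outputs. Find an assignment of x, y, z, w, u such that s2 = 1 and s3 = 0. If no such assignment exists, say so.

x=1, y=1, z=0, w=1, u=1

Check with x=1, y=1, z=0, w=1, u=1:
s0 = x AND u = 1 AND 1 = 1
s1 = y AND s0 = 1 AND 1 = 1
s2 = s1 AND w = 1 AND 1 = 1
s3 = z NOR s2 = 0 NOR 1 = 0
So s2 = 1 and s3 = 0.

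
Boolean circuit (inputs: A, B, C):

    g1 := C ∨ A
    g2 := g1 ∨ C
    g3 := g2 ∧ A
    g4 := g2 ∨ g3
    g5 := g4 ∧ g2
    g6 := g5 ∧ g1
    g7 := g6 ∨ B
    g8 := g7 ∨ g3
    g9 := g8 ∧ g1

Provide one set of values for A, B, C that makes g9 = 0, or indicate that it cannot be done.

A=0 B=1 C=0

g9 = g8 ∧ g1 must be 0, so at least one of g8, g1 is 0.
Check with A=0 B=1 C=0:
g1 = C ∨ A = 0 ∨ 0 = 0
g2 = g1 ∨ C = 0 ∨ 0 = 0
g3 = g2 ∧ A = 0 ∧ 0 = 0
g4 = g2 ∨ g3 = 0 ∨ 0 = 0
g5 = g4 ∧ g2 = 0 ∧ 0 = 0
g6 = g5 ∧ g1 = 0 ∧ 0 = 0
g7 = g6 ∨ B = 0 ∨ 1 = 1
g8 = g7 ∨ g3 = 1 ∨ 0 = 1
g9 = g8 ∧ g1 = 1 ∧ 0 = 0
So g9 = 0 as required.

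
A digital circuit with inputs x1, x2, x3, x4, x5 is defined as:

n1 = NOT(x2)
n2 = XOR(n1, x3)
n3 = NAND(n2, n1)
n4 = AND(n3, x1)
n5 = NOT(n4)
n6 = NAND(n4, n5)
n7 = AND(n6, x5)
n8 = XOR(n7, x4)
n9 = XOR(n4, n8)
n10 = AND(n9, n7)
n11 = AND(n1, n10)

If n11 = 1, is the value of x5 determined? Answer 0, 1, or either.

1

n11 = AND(n1, n10) must be 1, so both n1 = 1 and n10 = 1.
n1 = NOT(x2) must be 1, so x2 = 0.
n10 = AND(n9, n7) must be 1, so both n9 = 1 and n7 = 1.
Every assignment with n11 = 1 has x5 = 1; there are 4 such assignment(s).
  x1=0, x2=0, x3=0, x4=0, x5=1
  x1=0, x2=0, x3=1, x4=0, x5=1
  x1=1, x2=0, x3=0, x4=0, x5=1
  x1=1, x2=0, x3=1, x4=1, x5=1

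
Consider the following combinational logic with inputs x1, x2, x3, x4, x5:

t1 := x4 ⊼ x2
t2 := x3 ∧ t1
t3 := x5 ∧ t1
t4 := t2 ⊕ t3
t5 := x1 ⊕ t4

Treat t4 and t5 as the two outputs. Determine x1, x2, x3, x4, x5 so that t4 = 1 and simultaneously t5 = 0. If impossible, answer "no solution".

x1=1, x2=0, x3=1, x4=0, x5=0

Check with x1=1, x2=0, x3=1, x4=0, x5=0:
t1 = x4 ⊼ x2 = 0 ⊼ 0 = 1
t2 = x3 ∧ t1 = 1 ∧ 1 = 1
t3 = x5 ∧ t1 = 0 ∧ 1 = 0
t4 = t2 ⊕ t3 = 1 ⊕ 0 = 1
t5 = x1 ⊕ t4 = 1 ⊕ 1 = 0
So t4 = 1 and t5 = 0.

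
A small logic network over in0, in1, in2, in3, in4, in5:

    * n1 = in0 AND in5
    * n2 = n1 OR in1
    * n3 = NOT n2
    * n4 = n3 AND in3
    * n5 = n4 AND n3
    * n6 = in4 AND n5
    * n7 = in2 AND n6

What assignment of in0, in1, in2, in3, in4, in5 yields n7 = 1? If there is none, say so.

in0=1 in1=0 in2=1 in3=1 in4=1 in5=0

n7 = in2 AND n6 must be 1, so both in2 = 1 and n6 = 1.
n6 = in4 AND n5 must be 1, so both in4 = 1 and n5 = 1.
Check with in0=1 in1=0 in2=1 in3=1 in4=1 in5=0:
n1 = in0 AND in5 = 1 AND 0 = 0
n2 = n1 OR in1 = 0 OR 0 = 0
n3 = NOT n2 = NOT 0 = 1
n4 = n3 AND in3 = 1 AND 1 = 1
n5 = n4 AND n3 = 1 AND 1 = 1
n6 = in4 AND n5 = 1 AND 1 = 1
n7 = in2 AND n6 = 1 AND 1 = 1
So n7 = 1 as required.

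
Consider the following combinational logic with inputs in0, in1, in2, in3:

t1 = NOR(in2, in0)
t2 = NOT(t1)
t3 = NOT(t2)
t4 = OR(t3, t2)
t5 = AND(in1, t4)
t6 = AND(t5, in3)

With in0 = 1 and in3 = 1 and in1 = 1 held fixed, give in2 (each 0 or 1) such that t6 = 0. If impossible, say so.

no solution exists

With in0 = 1 and in3 = 1 and in1 = 1 fixed, none of the 2 settings of in2 give t6 = 0.
For example, with in2=0:
t1 = NOR(in2, in0) = NOR(0, 1) = 0
t2 = NOT(t1) = NOT 0 = 1
t3 = NOT(t2) = NOT 1 = 0
t4 = OR(t3, t2) = OR(0, 1) = 1
t5 = AND(in1, t4) = AND(1, 1) = 1
t6 = AND(t5, in3) = AND(1, 1) = 1
giving t6 = 1 ≠ 0.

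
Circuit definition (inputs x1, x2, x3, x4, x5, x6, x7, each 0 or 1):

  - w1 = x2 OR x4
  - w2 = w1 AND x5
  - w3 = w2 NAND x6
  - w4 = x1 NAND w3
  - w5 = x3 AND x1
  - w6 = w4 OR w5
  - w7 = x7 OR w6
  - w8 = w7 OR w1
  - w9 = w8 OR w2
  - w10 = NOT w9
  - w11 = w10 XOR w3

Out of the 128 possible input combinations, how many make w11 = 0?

28

w11 = w10 XOR w3 must be 0, so w10 and w3 are equal.
Enumerating the 128 input combinations, 28 give w11 = 0 and 100 give w11 = 1.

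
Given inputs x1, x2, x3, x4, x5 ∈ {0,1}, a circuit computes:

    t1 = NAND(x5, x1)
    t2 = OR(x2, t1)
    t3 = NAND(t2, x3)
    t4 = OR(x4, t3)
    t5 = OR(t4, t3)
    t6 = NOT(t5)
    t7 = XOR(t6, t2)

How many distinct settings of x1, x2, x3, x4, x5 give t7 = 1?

t7 = XOR(t6, t2) must be 1, so t6 and t2 differ.
Enumerating the 32 input combinations, 21 give t7 = 1 and 11 give t7 = 0.

21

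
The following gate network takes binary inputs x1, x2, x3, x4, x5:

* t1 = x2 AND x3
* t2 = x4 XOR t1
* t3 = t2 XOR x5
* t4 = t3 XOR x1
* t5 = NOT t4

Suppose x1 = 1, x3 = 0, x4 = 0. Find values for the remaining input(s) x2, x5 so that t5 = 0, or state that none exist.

Check with x1 = 1, x3 = 0, x4 = 0 and x2=0, x5=0:
t1 = x2 AND x3 = 0 AND 0 = 0
t2 = x4 XOR t1 = 0 XOR 0 = 0
t3 = t2 XOR x5 = 0 XOR 0 = 0
t4 = t3 XOR x1 = 0 XOR 1 = 1
t5 = NOT t4 = NOT 1 = 0
So t5 = 0.

x2=0, x5=0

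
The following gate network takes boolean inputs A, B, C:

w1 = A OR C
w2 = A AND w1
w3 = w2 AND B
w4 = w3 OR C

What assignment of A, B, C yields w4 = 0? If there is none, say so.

A=0, B=1, C=0

w4 = w3 OR C must be 0, so both w3 = 0 and C = 0.
w3 = w2 AND B must be 0, so at least one of w2, B is 0.
Check with A=0, B=1, C=0:
w1 = A OR C = 0 OR 0 = 0
w2 = A AND w1 = 0 AND 0 = 0
w3 = w2 AND B = 0 AND 1 = 0
w4 = w3 OR C = 0 OR 0 = 0
So w4 = 0 as required.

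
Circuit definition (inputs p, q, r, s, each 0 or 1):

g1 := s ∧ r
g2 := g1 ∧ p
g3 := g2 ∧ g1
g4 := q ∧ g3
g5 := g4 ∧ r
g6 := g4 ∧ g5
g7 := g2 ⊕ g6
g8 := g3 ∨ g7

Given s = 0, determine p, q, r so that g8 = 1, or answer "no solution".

no solution exists

With s = 0 fixed, none of the 8 settings of p, q, r give g8 = 1.
For example, with p=0, q=0, r=0:
g1 = s ∧ r = 0 ∧ 0 = 0
g2 = g1 ∧ p = 0 ∧ 0 = 0
g3 = g2 ∧ g1 = 0 ∧ 0 = 0
g4 = q ∧ g3 = 0 ∧ 0 = 0
g5 = g4 ∧ r = 0 ∧ 0 = 0
g6 = g4 ∧ g5 = 0 ∧ 0 = 0
g7 = g2 ⊕ g6 = 0 ⊕ 0 = 0
g8 = g3 ∨ g7 = 0 ∨ 0 = 0
giving g8 = 0 ≠ 1.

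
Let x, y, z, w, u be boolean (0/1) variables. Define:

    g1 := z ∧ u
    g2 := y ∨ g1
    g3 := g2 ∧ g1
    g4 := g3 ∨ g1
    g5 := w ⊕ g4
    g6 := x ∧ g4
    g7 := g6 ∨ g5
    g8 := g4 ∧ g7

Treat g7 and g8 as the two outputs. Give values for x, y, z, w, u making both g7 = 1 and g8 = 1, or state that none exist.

Check with x=1, y=1, z=1, w=1, u=1:
g1 = z ∧ u = 1 ∧ 1 = 1
g2 = y ∨ g1 = 1 ∨ 1 = 1
g3 = g2 ∧ g1 = 1 ∧ 1 = 1
g4 = g3 ∨ g1 = 1 ∨ 1 = 1
g5 = w ⊕ g4 = 1 ⊕ 1 = 0
g6 = x ∧ g4 = 1 ∧ 1 = 1
g7 = g6 ∨ g5 = 1 ∨ 0 = 1
g8 = g4 ∧ g7 = 1 ∧ 1 = 1
So g7 = 1 and g8 = 1.

x=1, y=1, z=1, w=1, u=1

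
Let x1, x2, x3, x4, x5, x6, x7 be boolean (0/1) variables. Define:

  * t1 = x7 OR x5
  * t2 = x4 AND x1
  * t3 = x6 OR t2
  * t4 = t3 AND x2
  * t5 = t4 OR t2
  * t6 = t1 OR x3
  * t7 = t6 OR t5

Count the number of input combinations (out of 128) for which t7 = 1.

t7 = t6 OR t5 must be 1, so at least one of t6, t5 is 1.
Enumerating the 128 input combinations, 119 give t7 = 1 and 9 give t7 = 0.

119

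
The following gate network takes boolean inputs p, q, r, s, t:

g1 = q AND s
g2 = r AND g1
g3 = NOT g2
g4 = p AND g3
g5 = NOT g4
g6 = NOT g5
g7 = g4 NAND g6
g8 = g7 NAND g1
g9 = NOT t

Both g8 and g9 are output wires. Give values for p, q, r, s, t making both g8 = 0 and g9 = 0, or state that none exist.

Check with p=0, q=1, r=0, s=1, t=1:
g1 = q AND s = 1 AND 1 = 1
g2 = r AND g1 = 0 AND 1 = 0
g3 = NOT g2 = NOT 0 = 1
g4 = p AND g3 = 0 AND 1 = 0
g5 = NOT g4 = NOT 0 = 1
g6 = NOT g5 = NOT 1 = 0
g7 = g4 NAND g6 = 0 NAND 0 = 1
g8 = g7 NAND g1 = 1 NAND 1 = 0
g9 = NOT t = NOT 1 = 0
So g8 = 0 and g9 = 0.

p=0, q=1, r=0, s=1, t=1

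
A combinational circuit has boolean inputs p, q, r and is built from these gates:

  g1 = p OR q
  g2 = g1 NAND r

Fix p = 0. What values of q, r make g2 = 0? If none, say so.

q=1, r=1

g2 = g1 NAND r must be 0, so both g1 = 1 and r = 1.
g1 = p OR q must be 1, so at least one of p, q is 1.
Check with p = 0 and q=1, r=1:
g1 = p OR q = 0 OR 1 = 1
g2 = g1 NAND r = 1 NAND 1 = 0
So g2 = 0.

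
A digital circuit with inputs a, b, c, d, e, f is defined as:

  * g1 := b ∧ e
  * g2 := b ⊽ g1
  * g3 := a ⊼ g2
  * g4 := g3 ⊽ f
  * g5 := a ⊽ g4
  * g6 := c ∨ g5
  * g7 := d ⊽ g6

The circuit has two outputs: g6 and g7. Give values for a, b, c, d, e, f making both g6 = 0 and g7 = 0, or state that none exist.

a=1, b=0, c=0, d=1, e=0, f=0

Check with a=1, b=0, c=0, d=1, e=0, f=0:
g1 = b ∧ e = 0 ∧ 0 = 0
g2 = b ⊽ g1 = 0 ⊽ 0 = 1
g3 = a ⊼ g2 = 1 ⊼ 1 = 0
g4 = g3 ⊽ f = 0 ⊽ 0 = 1
g5 = a ⊽ g4 = 1 ⊽ 1 = 0
g6 = c ∨ g5 = 0 ∨ 0 = 0
g7 = d ⊽ g6 = 1 ⊽ 0 = 0
So g6 = 0 and g7 = 0.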